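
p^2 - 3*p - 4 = (p - 4)*(p + 1)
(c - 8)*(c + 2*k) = c^2 + 2*c*k - 8*c - 16*k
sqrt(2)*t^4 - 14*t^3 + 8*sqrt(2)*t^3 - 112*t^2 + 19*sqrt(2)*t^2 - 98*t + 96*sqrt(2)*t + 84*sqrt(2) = (t + 7)*(t - 6*sqrt(2))*(t - sqrt(2))*(sqrt(2)*t + sqrt(2))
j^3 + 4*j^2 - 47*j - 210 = (j - 7)*(j + 5)*(j + 6)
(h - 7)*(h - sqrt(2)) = h^2 - 7*h - sqrt(2)*h + 7*sqrt(2)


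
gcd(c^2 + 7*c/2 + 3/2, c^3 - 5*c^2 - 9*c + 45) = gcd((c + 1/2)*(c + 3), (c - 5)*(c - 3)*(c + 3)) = c + 3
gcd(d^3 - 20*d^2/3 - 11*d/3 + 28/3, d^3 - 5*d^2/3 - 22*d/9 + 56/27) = d + 4/3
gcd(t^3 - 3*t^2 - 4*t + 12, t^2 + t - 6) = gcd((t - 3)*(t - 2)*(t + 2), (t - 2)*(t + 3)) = t - 2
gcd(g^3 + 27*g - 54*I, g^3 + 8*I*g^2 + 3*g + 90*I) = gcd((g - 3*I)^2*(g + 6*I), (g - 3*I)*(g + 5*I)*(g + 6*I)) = g^2 + 3*I*g + 18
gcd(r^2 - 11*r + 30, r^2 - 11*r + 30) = r^2 - 11*r + 30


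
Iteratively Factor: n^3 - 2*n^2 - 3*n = (n - 3)*(n^2 + n) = (n - 3)*(n + 1)*(n)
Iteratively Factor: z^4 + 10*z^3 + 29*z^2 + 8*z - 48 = (z - 1)*(z^3 + 11*z^2 + 40*z + 48) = (z - 1)*(z + 4)*(z^2 + 7*z + 12) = (z - 1)*(z + 3)*(z + 4)*(z + 4)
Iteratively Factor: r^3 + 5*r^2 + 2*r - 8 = (r - 1)*(r^2 + 6*r + 8) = (r - 1)*(r + 4)*(r + 2)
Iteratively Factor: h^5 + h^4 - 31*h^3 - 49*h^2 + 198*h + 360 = (h - 5)*(h^4 + 6*h^3 - h^2 - 54*h - 72) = (h - 5)*(h - 3)*(h^3 + 9*h^2 + 26*h + 24) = (h - 5)*(h - 3)*(h + 4)*(h^2 + 5*h + 6) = (h - 5)*(h - 3)*(h + 3)*(h + 4)*(h + 2)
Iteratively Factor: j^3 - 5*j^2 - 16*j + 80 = (j + 4)*(j^2 - 9*j + 20) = (j - 5)*(j + 4)*(j - 4)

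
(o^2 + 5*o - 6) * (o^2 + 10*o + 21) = o^4 + 15*o^3 + 65*o^2 + 45*o - 126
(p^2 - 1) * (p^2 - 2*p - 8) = p^4 - 2*p^3 - 9*p^2 + 2*p + 8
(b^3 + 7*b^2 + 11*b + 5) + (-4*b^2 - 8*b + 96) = b^3 + 3*b^2 + 3*b + 101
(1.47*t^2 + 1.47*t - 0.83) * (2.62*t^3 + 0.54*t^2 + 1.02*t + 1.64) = 3.8514*t^5 + 4.6452*t^4 + 0.1186*t^3 + 3.462*t^2 + 1.5642*t - 1.3612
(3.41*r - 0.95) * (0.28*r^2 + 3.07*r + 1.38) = 0.9548*r^3 + 10.2027*r^2 + 1.7893*r - 1.311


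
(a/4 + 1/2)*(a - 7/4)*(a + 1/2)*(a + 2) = a^4/4 + 11*a^3/16 - 15*a^2/32 - 17*a/8 - 7/8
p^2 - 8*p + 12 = (p - 6)*(p - 2)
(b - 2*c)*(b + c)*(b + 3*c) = b^3 + 2*b^2*c - 5*b*c^2 - 6*c^3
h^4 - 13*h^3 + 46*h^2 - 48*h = h*(h - 8)*(h - 3)*(h - 2)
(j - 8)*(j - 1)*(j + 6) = j^3 - 3*j^2 - 46*j + 48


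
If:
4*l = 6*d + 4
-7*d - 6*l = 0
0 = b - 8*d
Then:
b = -3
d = -3/8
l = 7/16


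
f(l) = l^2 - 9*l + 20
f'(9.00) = 9.00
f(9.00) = 20.00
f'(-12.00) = -33.00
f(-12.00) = 272.00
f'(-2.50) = -14.00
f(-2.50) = 48.75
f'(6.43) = 3.86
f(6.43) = 3.47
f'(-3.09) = -15.18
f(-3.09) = 57.36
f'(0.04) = -8.92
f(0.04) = 19.64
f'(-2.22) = -13.44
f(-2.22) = 44.91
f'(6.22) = 3.44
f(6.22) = 2.71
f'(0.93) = -7.14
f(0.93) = 12.49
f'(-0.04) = -9.08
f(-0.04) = 20.36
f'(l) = 2*l - 9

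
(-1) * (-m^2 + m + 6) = m^2 - m - 6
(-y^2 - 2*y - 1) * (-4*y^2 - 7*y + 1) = 4*y^4 + 15*y^3 + 17*y^2 + 5*y - 1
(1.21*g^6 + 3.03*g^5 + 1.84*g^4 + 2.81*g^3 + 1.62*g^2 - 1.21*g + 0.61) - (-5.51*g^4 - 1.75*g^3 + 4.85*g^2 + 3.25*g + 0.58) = 1.21*g^6 + 3.03*g^5 + 7.35*g^4 + 4.56*g^3 - 3.23*g^2 - 4.46*g + 0.03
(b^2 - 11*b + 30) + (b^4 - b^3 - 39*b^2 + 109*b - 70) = b^4 - b^3 - 38*b^2 + 98*b - 40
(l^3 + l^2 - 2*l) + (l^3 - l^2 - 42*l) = 2*l^3 - 44*l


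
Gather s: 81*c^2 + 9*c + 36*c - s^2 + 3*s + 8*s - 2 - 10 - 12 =81*c^2 + 45*c - s^2 + 11*s - 24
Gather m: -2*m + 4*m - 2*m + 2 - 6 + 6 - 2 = 0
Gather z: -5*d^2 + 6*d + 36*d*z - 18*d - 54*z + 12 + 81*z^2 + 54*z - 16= -5*d^2 + 36*d*z - 12*d + 81*z^2 - 4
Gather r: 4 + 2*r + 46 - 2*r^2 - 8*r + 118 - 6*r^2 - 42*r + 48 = -8*r^2 - 48*r + 216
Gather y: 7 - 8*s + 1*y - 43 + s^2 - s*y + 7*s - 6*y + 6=s^2 - s + y*(-s - 5) - 30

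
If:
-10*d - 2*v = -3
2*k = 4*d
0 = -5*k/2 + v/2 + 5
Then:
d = 23/30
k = 23/15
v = -7/3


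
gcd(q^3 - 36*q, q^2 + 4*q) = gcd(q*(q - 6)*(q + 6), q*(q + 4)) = q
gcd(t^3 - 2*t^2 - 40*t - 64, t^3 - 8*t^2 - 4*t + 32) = t^2 - 6*t - 16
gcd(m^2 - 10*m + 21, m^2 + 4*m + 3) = 1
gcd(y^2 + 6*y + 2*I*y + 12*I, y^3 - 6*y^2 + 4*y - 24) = y + 2*I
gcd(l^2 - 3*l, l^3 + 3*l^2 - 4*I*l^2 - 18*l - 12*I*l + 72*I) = l - 3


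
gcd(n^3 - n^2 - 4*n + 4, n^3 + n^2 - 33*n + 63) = 1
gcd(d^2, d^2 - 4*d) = d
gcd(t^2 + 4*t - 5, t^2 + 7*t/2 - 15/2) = t + 5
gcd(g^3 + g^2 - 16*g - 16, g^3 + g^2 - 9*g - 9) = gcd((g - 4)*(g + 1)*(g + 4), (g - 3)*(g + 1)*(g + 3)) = g + 1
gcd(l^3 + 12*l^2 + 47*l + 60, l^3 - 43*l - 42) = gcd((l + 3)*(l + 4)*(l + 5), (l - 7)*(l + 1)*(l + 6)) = 1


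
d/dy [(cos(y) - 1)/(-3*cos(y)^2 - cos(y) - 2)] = 3*(sin(y)^2 + 2*cos(y))*sin(y)/(3*cos(y)^2 + cos(y) + 2)^2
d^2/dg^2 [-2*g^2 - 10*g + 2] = -4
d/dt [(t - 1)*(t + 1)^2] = (t + 1)*(3*t - 1)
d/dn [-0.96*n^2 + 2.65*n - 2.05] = 2.65 - 1.92*n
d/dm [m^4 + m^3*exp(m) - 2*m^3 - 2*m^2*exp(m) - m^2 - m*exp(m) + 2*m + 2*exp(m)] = m^3*exp(m) + 4*m^3 + m^2*exp(m) - 6*m^2 - 5*m*exp(m) - 2*m + exp(m) + 2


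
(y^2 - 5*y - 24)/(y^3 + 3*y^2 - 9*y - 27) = (y - 8)/(y^2 - 9)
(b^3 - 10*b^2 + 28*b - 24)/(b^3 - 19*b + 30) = (b^2 - 8*b + 12)/(b^2 + 2*b - 15)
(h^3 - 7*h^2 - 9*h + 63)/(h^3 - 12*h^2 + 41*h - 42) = (h + 3)/(h - 2)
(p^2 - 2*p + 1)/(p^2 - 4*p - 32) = (-p^2 + 2*p - 1)/(-p^2 + 4*p + 32)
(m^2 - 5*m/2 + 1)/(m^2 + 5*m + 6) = (m^2 - 5*m/2 + 1)/(m^2 + 5*m + 6)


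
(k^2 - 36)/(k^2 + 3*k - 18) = (k - 6)/(k - 3)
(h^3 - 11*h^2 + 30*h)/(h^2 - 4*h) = (h^2 - 11*h + 30)/(h - 4)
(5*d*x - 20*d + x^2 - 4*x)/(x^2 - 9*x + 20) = (5*d + x)/(x - 5)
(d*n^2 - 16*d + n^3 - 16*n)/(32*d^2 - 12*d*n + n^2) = (d*n^2 - 16*d + n^3 - 16*n)/(32*d^2 - 12*d*n + n^2)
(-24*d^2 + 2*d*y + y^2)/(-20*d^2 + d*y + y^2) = (6*d + y)/(5*d + y)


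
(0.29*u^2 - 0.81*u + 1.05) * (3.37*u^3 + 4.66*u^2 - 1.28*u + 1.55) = 0.9773*u^5 - 1.3783*u^4 - 0.6073*u^3 + 6.3793*u^2 - 2.5995*u + 1.6275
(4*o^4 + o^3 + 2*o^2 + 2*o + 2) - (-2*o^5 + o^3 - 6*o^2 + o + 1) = 2*o^5 + 4*o^4 + 8*o^2 + o + 1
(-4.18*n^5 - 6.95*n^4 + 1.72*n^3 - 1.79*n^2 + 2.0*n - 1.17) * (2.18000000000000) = -9.1124*n^5 - 15.151*n^4 + 3.7496*n^3 - 3.9022*n^2 + 4.36*n - 2.5506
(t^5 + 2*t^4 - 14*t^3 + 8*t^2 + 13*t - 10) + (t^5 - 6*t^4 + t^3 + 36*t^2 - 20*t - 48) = 2*t^5 - 4*t^4 - 13*t^3 + 44*t^2 - 7*t - 58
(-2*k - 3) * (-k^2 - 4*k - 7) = 2*k^3 + 11*k^2 + 26*k + 21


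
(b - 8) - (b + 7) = -15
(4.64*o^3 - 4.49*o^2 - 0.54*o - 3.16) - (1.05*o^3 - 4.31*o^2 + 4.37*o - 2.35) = 3.59*o^3 - 0.180000000000001*o^2 - 4.91*o - 0.81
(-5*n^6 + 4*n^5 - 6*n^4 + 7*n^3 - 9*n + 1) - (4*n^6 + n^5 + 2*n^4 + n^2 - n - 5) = -9*n^6 + 3*n^5 - 8*n^4 + 7*n^3 - n^2 - 8*n + 6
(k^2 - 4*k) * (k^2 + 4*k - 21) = k^4 - 37*k^2 + 84*k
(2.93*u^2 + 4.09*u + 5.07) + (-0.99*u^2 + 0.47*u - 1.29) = 1.94*u^2 + 4.56*u + 3.78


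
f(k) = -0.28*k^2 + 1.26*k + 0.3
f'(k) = 1.26 - 0.56*k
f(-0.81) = -0.90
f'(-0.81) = 1.71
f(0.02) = 0.33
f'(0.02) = 1.25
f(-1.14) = -1.50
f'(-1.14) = 1.90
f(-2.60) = -4.87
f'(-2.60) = 2.72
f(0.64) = 0.99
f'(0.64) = 0.90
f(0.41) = 0.77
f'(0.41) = 1.03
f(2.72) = 1.66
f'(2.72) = -0.26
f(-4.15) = -9.75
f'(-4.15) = 3.58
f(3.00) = 1.56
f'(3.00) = -0.42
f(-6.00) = -17.34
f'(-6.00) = 4.62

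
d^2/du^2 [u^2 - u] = 2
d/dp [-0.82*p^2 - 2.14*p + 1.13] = -1.64*p - 2.14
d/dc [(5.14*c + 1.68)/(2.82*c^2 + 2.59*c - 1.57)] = (14.4948*c^2 + 13.3126*c - (5.14*c + 1.68)*(5.64*c + 2.59) - 8.0698)/(2.82*c^2 + 2.59*c - 1.57)^2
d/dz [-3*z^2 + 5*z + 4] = 5 - 6*z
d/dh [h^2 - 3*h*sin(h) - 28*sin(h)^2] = -3*h*cos(h) + 2*h - 3*sin(h) - 28*sin(2*h)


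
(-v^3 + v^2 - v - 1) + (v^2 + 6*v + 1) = -v^3 + 2*v^2 + 5*v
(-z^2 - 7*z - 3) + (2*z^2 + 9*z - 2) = z^2 + 2*z - 5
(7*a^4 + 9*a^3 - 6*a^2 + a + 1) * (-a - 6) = -7*a^5 - 51*a^4 - 48*a^3 + 35*a^2 - 7*a - 6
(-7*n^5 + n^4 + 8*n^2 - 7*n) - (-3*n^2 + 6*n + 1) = -7*n^5 + n^4 + 11*n^2 - 13*n - 1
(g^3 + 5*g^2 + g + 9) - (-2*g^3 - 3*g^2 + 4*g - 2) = 3*g^3 + 8*g^2 - 3*g + 11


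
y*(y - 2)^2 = y^3 - 4*y^2 + 4*y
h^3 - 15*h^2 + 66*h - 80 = (h - 8)*(h - 5)*(h - 2)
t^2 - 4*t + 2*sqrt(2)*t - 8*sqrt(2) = (t - 4)*(t + 2*sqrt(2))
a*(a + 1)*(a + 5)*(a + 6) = a^4 + 12*a^3 + 41*a^2 + 30*a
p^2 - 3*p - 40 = (p - 8)*(p + 5)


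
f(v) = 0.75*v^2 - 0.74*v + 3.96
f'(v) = 1.5*v - 0.74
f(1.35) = 4.33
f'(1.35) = 1.28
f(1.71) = 4.89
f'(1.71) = 1.82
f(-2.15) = 9.02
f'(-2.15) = -3.96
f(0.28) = 3.81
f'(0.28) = -0.32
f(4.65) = 16.74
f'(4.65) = 6.24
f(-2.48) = 10.41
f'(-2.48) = -4.46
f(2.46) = 6.68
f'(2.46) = 2.95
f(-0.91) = 5.25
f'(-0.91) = -2.10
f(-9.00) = 71.37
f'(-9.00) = -14.24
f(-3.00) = 12.93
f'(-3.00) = -5.24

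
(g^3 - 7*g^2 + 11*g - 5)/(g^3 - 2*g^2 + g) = (g - 5)/g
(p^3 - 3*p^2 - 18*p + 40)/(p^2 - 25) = (p^2 + 2*p - 8)/(p + 5)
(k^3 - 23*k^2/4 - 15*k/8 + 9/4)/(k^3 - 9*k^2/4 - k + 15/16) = 2*(k - 6)/(2*k - 5)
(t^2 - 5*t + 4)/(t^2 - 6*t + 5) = (t - 4)/(t - 5)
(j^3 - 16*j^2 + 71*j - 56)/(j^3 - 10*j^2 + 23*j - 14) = (j - 8)/(j - 2)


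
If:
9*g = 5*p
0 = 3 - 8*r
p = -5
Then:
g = -25/9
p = -5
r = 3/8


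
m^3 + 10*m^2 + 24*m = m*(m + 4)*(m + 6)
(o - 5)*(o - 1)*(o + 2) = o^3 - 4*o^2 - 7*o + 10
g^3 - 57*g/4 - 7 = (g - 4)*(g + 1/2)*(g + 7/2)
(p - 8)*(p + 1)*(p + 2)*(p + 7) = p^4 + 2*p^3 - 57*p^2 - 170*p - 112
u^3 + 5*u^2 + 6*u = u*(u + 2)*(u + 3)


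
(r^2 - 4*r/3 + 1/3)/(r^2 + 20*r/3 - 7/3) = (r - 1)/(r + 7)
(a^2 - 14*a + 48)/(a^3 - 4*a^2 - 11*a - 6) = (a - 8)/(a^2 + 2*a + 1)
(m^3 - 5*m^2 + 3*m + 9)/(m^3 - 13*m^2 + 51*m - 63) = (m + 1)/(m - 7)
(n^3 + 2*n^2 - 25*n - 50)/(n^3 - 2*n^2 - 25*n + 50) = (n + 2)/(n - 2)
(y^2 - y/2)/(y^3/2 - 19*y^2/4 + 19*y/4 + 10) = 2*y*(2*y - 1)/(2*y^3 - 19*y^2 + 19*y + 40)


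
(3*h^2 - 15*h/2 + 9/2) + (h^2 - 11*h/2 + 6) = 4*h^2 - 13*h + 21/2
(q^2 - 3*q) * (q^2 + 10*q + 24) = q^4 + 7*q^3 - 6*q^2 - 72*q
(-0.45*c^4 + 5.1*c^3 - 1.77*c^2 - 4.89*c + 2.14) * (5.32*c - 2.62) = -2.394*c^5 + 28.311*c^4 - 22.7784*c^3 - 21.3774*c^2 + 24.1966*c - 5.6068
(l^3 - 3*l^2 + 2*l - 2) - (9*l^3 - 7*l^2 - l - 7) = -8*l^3 + 4*l^2 + 3*l + 5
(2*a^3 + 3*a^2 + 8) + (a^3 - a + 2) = 3*a^3 + 3*a^2 - a + 10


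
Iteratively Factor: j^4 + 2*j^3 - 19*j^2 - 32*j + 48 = (j + 3)*(j^3 - j^2 - 16*j + 16) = (j + 3)*(j + 4)*(j^2 - 5*j + 4) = (j - 1)*(j + 3)*(j + 4)*(j - 4)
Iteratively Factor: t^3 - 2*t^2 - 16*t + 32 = (t - 2)*(t^2 - 16) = (t - 4)*(t - 2)*(t + 4)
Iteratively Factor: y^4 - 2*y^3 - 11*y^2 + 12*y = (y - 1)*(y^3 - y^2 - 12*y) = (y - 4)*(y - 1)*(y^2 + 3*y) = y*(y - 4)*(y - 1)*(y + 3)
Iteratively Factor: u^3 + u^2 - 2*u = (u - 1)*(u^2 + 2*u) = u*(u - 1)*(u + 2)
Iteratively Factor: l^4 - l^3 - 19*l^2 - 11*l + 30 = (l - 1)*(l^3 - 19*l - 30) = (l - 1)*(l + 3)*(l^2 - 3*l - 10) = (l - 5)*(l - 1)*(l + 3)*(l + 2)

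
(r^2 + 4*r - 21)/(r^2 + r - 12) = (r + 7)/(r + 4)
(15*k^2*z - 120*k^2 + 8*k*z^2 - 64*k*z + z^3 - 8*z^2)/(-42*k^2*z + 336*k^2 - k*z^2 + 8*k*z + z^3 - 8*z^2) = (15*k^2 + 8*k*z + z^2)/(-42*k^2 - k*z + z^2)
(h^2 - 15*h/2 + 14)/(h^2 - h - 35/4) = 2*(h - 4)/(2*h + 5)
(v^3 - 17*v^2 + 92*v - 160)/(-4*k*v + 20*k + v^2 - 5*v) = (v^2 - 12*v + 32)/(-4*k + v)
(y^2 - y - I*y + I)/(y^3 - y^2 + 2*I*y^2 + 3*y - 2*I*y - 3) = 1/(y + 3*I)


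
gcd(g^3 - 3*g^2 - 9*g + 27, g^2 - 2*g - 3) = g - 3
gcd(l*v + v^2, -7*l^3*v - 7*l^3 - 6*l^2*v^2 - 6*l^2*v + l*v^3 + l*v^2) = l + v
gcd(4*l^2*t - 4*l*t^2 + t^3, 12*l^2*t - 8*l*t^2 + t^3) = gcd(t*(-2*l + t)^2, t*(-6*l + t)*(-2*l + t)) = -2*l*t + t^2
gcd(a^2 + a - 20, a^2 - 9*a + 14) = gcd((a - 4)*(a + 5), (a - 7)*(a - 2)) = 1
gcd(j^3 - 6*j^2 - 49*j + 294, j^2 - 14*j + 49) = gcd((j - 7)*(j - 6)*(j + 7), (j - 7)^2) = j - 7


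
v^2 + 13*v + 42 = (v + 6)*(v + 7)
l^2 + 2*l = l*(l + 2)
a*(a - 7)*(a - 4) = a^3 - 11*a^2 + 28*a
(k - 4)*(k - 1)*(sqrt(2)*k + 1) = sqrt(2)*k^3 - 5*sqrt(2)*k^2 + k^2 - 5*k + 4*sqrt(2)*k + 4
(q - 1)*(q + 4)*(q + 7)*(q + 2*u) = q^4 + 2*q^3*u + 10*q^3 + 20*q^2*u + 17*q^2 + 34*q*u - 28*q - 56*u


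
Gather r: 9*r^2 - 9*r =9*r^2 - 9*r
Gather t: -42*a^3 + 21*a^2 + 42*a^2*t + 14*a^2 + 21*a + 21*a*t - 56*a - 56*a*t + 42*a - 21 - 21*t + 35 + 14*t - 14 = -42*a^3 + 35*a^2 + 7*a + t*(42*a^2 - 35*a - 7)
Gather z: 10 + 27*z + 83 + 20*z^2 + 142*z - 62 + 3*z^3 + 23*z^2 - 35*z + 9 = 3*z^3 + 43*z^2 + 134*z + 40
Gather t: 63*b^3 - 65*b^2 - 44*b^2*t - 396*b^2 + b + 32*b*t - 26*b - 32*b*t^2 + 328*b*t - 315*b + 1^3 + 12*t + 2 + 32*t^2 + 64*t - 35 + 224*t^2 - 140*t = 63*b^3 - 461*b^2 - 340*b + t^2*(256 - 32*b) + t*(-44*b^2 + 360*b - 64) - 32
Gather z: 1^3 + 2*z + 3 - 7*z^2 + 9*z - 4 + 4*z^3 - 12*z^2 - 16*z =4*z^3 - 19*z^2 - 5*z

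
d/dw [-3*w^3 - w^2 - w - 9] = -9*w^2 - 2*w - 1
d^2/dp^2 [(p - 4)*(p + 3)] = 2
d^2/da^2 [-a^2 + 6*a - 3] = -2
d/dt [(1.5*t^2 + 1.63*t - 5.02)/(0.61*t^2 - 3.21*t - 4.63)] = (-5.8093*t^2 - 7.7656*t - 23.6611)/(0.3721*t^4 - 3.9162*t^3 + 4.6555*t^2 + 29.7246*t + 21.4369)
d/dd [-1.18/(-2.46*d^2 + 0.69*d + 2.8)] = (0.8142 - 5.8056*d)/(-2.46*d^2 + 0.69*d + 2.8)^2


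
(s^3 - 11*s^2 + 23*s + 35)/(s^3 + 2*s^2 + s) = (s^2 - 12*s + 35)/(s*(s + 1))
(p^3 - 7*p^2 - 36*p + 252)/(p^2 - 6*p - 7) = (p^2 - 36)/(p + 1)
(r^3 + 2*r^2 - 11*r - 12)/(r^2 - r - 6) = (r^2 + 5*r + 4)/(r + 2)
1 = 1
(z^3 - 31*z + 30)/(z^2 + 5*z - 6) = z - 5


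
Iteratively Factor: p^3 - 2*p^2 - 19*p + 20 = (p - 5)*(p^2 + 3*p - 4) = (p - 5)*(p + 4)*(p - 1)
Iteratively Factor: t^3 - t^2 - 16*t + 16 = (t - 4)*(t^2 + 3*t - 4) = (t - 4)*(t + 4)*(t - 1)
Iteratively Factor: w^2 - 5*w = (w)*(w - 5)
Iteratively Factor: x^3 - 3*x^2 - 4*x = (x)*(x^2 - 3*x - 4) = x*(x + 1)*(x - 4)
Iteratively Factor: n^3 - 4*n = (n)*(n^2 - 4) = n*(n + 2)*(n - 2)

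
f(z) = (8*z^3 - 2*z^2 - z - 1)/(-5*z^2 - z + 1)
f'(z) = (10*z + 1)*(8*z^3 - 2*z^2 - z - 1)/(-5*z^2 - z + 1)^2 + (24*z^2 - 4*z - 1)/(-5*z^2 - z + 1)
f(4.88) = -7.13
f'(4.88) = -1.60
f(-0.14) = -0.88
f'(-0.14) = 0.37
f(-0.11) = -0.88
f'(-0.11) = -0.17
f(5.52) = -8.15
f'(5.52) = -1.60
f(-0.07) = -0.90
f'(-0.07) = -0.83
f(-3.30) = 6.12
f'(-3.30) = -1.55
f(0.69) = 0.01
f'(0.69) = -3.73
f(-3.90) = 7.06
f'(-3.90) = -1.57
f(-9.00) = 15.15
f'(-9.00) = -1.60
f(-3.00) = 5.66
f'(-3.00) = -1.53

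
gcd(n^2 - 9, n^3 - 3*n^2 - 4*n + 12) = n - 3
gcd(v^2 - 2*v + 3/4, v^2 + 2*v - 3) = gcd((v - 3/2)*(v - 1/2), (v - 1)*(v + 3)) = 1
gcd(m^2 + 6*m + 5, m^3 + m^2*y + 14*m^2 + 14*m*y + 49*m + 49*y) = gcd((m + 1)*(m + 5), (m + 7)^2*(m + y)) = 1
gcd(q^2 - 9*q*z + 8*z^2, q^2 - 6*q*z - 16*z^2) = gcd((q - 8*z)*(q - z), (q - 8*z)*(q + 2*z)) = -q + 8*z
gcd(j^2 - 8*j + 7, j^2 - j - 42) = j - 7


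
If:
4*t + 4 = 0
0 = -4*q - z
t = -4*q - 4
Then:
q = -3/4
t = -1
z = 3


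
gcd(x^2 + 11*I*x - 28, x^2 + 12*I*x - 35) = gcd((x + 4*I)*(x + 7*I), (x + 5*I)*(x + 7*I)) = x + 7*I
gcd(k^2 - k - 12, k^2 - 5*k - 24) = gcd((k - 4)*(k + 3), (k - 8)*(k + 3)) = k + 3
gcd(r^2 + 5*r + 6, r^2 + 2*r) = r + 2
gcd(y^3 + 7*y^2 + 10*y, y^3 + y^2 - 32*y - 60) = y^2 + 7*y + 10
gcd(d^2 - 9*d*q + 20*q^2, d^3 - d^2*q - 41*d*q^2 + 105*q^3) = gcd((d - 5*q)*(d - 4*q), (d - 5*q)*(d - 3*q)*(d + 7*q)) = -d + 5*q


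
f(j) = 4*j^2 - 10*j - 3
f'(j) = 8*j - 10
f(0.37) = -6.15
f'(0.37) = -7.04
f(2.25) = -5.25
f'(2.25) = 8.00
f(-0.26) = -0.13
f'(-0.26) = -12.08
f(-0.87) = 8.73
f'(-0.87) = -16.96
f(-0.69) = 5.80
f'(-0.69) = -15.52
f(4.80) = 41.16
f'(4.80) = 28.40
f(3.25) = 6.75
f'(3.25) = 16.00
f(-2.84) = 57.66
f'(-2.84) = -32.72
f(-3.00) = 63.00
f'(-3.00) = -34.00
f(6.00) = 81.00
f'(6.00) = 38.00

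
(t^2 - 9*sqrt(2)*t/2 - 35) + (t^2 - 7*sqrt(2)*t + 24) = 2*t^2 - 23*sqrt(2)*t/2 - 11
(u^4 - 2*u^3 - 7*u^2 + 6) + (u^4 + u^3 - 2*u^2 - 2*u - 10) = 2*u^4 - u^3 - 9*u^2 - 2*u - 4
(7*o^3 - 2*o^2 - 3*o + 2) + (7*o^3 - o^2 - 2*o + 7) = 14*o^3 - 3*o^2 - 5*o + 9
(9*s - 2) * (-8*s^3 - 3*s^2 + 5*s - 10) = -72*s^4 - 11*s^3 + 51*s^2 - 100*s + 20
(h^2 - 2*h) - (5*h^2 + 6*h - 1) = -4*h^2 - 8*h + 1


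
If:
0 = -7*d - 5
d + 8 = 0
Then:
No Solution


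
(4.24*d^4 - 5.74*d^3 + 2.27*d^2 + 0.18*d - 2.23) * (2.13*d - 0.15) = 9.0312*d^5 - 12.8622*d^4 + 5.6961*d^3 + 0.0429*d^2 - 4.7769*d + 0.3345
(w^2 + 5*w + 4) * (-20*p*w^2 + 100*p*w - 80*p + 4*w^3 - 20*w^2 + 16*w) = -20*p*w^4 + 340*p*w^2 - 320*p + 4*w^5 - 68*w^3 + 64*w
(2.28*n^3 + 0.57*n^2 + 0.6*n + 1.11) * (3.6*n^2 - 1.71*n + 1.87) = 8.208*n^5 - 1.8468*n^4 + 5.4489*n^3 + 4.0359*n^2 - 0.7761*n + 2.0757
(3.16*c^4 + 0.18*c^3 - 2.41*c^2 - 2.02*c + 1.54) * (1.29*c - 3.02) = 4.0764*c^5 - 9.311*c^4 - 3.6525*c^3 + 4.6724*c^2 + 8.087*c - 4.6508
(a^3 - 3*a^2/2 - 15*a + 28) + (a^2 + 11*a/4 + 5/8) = a^3 - a^2/2 - 49*a/4 + 229/8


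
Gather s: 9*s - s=8*s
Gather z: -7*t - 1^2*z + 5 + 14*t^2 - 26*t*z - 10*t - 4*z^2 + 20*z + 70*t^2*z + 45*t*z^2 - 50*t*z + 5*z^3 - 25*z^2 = 14*t^2 - 17*t + 5*z^3 + z^2*(45*t - 29) + z*(70*t^2 - 76*t + 19) + 5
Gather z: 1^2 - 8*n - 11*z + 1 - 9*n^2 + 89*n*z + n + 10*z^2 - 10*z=-9*n^2 - 7*n + 10*z^2 + z*(89*n - 21) + 2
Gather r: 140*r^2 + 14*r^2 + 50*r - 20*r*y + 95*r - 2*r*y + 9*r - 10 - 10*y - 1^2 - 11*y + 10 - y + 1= 154*r^2 + r*(154 - 22*y) - 22*y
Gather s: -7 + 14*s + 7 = 14*s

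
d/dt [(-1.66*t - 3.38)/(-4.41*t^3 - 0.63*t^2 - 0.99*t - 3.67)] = (-14.6412*t^3 - 45.7632*t^2 - 4.2588*t + 2.746)/(19.4481*t^6 + 5.5566*t^5 + 9.1287*t^4 + 33.6168*t^3 + 5.6043*t^2 + 7.2666*t + 13.4689)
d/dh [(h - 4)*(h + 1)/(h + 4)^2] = (11*h - 4)/(h^3 + 12*h^2 + 48*h + 64)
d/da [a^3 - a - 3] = 3*a^2 - 1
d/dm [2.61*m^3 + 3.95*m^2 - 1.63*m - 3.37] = 7.83*m^2 + 7.9*m - 1.63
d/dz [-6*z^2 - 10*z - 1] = -12*z - 10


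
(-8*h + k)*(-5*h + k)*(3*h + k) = 120*h^3 + h^2*k - 10*h*k^2 + k^3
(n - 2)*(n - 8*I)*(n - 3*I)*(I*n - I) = I*n^4 + 11*n^3 - 3*I*n^3 - 33*n^2 - 22*I*n^2 + 22*n + 72*I*n - 48*I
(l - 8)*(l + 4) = l^2 - 4*l - 32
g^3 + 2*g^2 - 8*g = g*(g - 2)*(g + 4)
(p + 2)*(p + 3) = p^2 + 5*p + 6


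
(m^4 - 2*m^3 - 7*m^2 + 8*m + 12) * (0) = 0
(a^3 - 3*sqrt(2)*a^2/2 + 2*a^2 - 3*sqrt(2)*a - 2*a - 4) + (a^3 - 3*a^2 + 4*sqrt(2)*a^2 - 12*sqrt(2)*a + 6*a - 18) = 2*a^3 - a^2 + 5*sqrt(2)*a^2/2 - 15*sqrt(2)*a + 4*a - 22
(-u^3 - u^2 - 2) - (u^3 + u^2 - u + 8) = -2*u^3 - 2*u^2 + u - 10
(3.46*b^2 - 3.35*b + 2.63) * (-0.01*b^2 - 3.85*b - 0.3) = -0.0346*b^4 - 13.2875*b^3 + 11.8332*b^2 - 9.1205*b - 0.789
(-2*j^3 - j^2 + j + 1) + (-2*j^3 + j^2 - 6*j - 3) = -4*j^3 - 5*j - 2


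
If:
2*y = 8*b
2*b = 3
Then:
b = 3/2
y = 6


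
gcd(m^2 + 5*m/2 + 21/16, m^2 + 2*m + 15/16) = m + 3/4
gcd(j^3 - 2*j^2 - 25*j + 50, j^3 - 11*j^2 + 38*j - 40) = j^2 - 7*j + 10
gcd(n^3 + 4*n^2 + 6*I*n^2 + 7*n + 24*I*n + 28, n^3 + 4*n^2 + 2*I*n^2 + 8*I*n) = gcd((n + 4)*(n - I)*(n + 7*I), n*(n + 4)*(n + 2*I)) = n + 4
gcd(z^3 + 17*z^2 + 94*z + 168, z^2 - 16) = z + 4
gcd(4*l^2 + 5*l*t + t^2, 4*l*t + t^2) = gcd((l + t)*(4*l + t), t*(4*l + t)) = 4*l + t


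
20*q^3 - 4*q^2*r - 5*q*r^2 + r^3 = (-5*q + r)*(-2*q + r)*(2*q + r)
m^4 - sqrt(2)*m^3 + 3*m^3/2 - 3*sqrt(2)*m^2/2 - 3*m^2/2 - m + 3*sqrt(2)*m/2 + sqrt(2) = (m - 1)*(m + 1/2)*(m + 2)*(m - sqrt(2))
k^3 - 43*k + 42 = (k - 6)*(k - 1)*(k + 7)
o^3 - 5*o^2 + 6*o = o*(o - 3)*(o - 2)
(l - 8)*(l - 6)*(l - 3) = l^3 - 17*l^2 + 90*l - 144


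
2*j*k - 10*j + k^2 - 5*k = (2*j + k)*(k - 5)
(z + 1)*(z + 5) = z^2 + 6*z + 5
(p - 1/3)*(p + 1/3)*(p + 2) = p^3 + 2*p^2 - p/9 - 2/9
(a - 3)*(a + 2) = a^2 - a - 6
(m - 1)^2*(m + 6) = m^3 + 4*m^2 - 11*m + 6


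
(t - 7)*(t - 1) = t^2 - 8*t + 7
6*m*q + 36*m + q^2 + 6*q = (6*m + q)*(q + 6)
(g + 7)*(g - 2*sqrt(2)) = g^2 - 2*sqrt(2)*g + 7*g - 14*sqrt(2)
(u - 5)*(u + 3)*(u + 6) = u^3 + 4*u^2 - 27*u - 90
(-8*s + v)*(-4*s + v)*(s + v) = 32*s^3 + 20*s^2*v - 11*s*v^2 + v^3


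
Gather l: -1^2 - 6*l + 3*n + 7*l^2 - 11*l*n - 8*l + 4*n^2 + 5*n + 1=7*l^2 + l*(-11*n - 14) + 4*n^2 + 8*n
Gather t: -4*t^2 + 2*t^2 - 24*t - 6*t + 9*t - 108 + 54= -2*t^2 - 21*t - 54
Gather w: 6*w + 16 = 6*w + 16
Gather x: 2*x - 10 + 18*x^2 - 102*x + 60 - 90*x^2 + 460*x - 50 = -72*x^2 + 360*x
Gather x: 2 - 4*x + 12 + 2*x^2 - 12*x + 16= 2*x^2 - 16*x + 30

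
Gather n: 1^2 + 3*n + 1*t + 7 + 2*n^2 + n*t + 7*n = 2*n^2 + n*(t + 10) + t + 8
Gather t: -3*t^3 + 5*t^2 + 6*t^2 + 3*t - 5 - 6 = -3*t^3 + 11*t^2 + 3*t - 11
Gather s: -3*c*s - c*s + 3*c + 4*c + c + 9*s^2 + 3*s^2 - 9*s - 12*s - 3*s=8*c + 12*s^2 + s*(-4*c - 24)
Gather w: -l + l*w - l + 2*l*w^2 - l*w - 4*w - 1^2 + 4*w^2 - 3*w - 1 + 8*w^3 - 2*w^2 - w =-2*l + 8*w^3 + w^2*(2*l + 2) - 8*w - 2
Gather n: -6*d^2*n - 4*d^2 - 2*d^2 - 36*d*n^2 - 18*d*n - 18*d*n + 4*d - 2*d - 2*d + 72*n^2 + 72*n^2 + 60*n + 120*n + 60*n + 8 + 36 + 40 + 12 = -6*d^2 + n^2*(144 - 36*d) + n*(-6*d^2 - 36*d + 240) + 96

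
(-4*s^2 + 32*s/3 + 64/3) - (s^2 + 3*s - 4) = -5*s^2 + 23*s/3 + 76/3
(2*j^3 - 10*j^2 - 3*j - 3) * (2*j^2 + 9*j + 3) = 4*j^5 - 2*j^4 - 90*j^3 - 63*j^2 - 36*j - 9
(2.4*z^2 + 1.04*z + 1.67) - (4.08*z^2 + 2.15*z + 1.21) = -1.68*z^2 - 1.11*z + 0.46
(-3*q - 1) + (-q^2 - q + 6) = -q^2 - 4*q + 5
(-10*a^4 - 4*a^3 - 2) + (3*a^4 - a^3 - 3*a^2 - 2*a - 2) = -7*a^4 - 5*a^3 - 3*a^2 - 2*a - 4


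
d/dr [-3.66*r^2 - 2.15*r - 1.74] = -7.32*r - 2.15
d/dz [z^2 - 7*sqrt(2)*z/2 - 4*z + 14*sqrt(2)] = 2*z - 7*sqrt(2)/2 - 4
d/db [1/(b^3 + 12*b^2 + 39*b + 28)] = 3*(-b^2 - 8*b - 13)/(b^3 + 12*b^2 + 39*b + 28)^2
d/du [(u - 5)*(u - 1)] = 2*u - 6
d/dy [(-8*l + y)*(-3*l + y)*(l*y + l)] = l*(24*l^2 - 22*l*y - 11*l + 3*y^2 + 2*y)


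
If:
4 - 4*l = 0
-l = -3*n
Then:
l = 1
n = 1/3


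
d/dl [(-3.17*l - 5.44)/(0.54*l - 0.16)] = (1.860192*l - 0.551168)/(0.54*l - 0.16)^3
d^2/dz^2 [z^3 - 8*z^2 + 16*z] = 6*z - 16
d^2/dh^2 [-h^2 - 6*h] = -2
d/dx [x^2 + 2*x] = 2*x + 2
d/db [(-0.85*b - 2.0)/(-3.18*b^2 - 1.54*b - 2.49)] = (2.703*b^2 + 1.309*b - (0.85*b + 2.0)*(6.36*b + 1.54) + 2.1165)/(3.18*b^2 + 1.54*b + 2.49)^2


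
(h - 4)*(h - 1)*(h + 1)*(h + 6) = h^4 + 2*h^3 - 25*h^2 - 2*h + 24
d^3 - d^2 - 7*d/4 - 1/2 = (d - 2)*(d + 1/2)^2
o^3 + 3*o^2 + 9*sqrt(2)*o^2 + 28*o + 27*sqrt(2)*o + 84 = (o + 3)*(o + 2*sqrt(2))*(o + 7*sqrt(2))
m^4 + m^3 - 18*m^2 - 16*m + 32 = (m - 4)*(m - 1)*(m + 2)*(m + 4)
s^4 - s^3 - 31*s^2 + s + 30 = (s - 6)*(s - 1)*(s + 1)*(s + 5)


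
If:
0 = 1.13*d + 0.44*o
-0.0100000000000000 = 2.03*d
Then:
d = -0.00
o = 0.01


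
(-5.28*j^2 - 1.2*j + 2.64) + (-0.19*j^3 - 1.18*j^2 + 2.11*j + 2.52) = -0.19*j^3 - 6.46*j^2 + 0.91*j + 5.16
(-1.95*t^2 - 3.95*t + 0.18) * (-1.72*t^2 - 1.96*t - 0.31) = 3.354*t^4 + 10.616*t^3 + 8.0369*t^2 + 0.8717*t - 0.0558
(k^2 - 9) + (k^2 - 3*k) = 2*k^2 - 3*k - 9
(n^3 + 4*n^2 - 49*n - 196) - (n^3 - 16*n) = 4*n^2 - 33*n - 196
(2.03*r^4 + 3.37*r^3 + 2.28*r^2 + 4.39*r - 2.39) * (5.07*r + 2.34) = 10.2921*r^5 + 21.8361*r^4 + 19.4454*r^3 + 27.5925*r^2 - 1.8447*r - 5.5926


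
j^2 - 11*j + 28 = (j - 7)*(j - 4)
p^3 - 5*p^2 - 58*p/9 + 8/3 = (p - 6)*(p - 1/3)*(p + 4/3)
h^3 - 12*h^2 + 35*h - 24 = (h - 8)*(h - 3)*(h - 1)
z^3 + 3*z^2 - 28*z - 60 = (z - 5)*(z + 2)*(z + 6)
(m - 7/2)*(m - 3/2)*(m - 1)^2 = m^4 - 7*m^3 + 65*m^2/4 - 31*m/2 + 21/4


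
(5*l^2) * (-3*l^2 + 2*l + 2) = -15*l^4 + 10*l^3 + 10*l^2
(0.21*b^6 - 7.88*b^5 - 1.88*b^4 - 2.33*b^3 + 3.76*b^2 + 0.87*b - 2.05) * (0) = 0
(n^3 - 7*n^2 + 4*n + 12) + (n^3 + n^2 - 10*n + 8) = 2*n^3 - 6*n^2 - 6*n + 20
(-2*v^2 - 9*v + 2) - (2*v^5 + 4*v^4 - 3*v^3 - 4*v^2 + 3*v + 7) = -2*v^5 - 4*v^4 + 3*v^3 + 2*v^2 - 12*v - 5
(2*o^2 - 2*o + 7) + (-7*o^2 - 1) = -5*o^2 - 2*o + 6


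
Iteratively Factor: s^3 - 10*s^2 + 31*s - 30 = (s - 2)*(s^2 - 8*s + 15) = (s - 3)*(s - 2)*(s - 5)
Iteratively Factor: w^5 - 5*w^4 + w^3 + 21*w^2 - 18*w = (w)*(w^4 - 5*w^3 + w^2 + 21*w - 18) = w*(w - 3)*(w^3 - 2*w^2 - 5*w + 6) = w*(w - 3)*(w + 2)*(w^2 - 4*w + 3) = w*(w - 3)^2*(w + 2)*(w - 1)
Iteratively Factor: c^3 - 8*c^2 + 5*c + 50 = (c - 5)*(c^2 - 3*c - 10) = (c - 5)^2*(c + 2)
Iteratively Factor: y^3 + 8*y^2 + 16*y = (y + 4)*(y^2 + 4*y) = (y + 4)^2*(y)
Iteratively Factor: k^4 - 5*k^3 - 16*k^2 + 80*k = (k - 4)*(k^3 - k^2 - 20*k) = k*(k - 4)*(k^2 - k - 20) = k*(k - 4)*(k + 4)*(k - 5)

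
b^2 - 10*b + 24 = (b - 6)*(b - 4)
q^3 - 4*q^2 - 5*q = q*(q - 5)*(q + 1)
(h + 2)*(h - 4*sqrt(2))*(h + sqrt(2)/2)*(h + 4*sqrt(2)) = h^4 + sqrt(2)*h^3/2 + 2*h^3 - 32*h^2 + sqrt(2)*h^2 - 64*h - 16*sqrt(2)*h - 32*sqrt(2)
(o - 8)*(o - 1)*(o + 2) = o^3 - 7*o^2 - 10*o + 16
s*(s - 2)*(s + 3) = s^3 + s^2 - 6*s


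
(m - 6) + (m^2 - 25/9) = m^2 + m - 79/9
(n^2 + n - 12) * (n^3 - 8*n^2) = n^5 - 7*n^4 - 20*n^3 + 96*n^2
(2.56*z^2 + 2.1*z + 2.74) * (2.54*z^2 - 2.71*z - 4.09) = 6.5024*z^4 - 1.6036*z^3 - 9.2018*z^2 - 16.0144*z - 11.2066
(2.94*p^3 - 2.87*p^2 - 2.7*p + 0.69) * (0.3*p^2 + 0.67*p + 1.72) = 0.882*p^5 + 1.1088*p^4 + 2.3239*p^3 - 6.5384*p^2 - 4.1817*p + 1.1868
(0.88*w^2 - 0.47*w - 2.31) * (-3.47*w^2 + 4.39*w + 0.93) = -3.0536*w^4 + 5.4941*w^3 + 6.7708*w^2 - 10.578*w - 2.1483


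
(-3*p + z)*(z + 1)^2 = -3*p*z^2 - 6*p*z - 3*p + z^3 + 2*z^2 + z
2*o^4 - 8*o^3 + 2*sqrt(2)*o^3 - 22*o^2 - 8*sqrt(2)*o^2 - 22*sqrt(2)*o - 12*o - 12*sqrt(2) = (o - 6)*(o + sqrt(2))*(sqrt(2)*o + sqrt(2))^2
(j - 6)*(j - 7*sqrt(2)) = j^2 - 7*sqrt(2)*j - 6*j + 42*sqrt(2)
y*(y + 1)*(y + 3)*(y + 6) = y^4 + 10*y^3 + 27*y^2 + 18*y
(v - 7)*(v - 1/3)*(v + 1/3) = v^3 - 7*v^2 - v/9 + 7/9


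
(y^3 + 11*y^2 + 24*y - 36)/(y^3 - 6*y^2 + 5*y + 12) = (y^3 + 11*y^2 + 24*y - 36)/(y^3 - 6*y^2 + 5*y + 12)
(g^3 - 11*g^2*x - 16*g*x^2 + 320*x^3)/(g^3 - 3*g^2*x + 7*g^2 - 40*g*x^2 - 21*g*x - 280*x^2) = (g - 8*x)/(g + 7)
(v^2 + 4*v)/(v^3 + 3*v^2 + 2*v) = (v + 4)/(v^2 + 3*v + 2)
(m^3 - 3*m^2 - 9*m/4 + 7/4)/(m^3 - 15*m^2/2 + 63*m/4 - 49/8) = 2*(m + 1)/(2*m - 7)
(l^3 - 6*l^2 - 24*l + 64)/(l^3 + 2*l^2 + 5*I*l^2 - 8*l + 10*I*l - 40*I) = (l - 8)/(l + 5*I)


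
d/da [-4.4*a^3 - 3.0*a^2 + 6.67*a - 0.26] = -13.2*a^2 - 6.0*a + 6.67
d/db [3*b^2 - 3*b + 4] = 6*b - 3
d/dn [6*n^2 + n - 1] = 12*n + 1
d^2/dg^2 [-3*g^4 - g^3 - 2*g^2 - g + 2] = -36*g^2 - 6*g - 4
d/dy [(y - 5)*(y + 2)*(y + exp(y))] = y^2*exp(y) + 3*y^2 - y*exp(y) - 6*y - 13*exp(y) - 10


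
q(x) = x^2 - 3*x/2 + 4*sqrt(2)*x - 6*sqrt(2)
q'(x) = 2*x - 3/2 + 4*sqrt(2)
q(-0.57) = -10.53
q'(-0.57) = 3.02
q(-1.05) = -11.75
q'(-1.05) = 2.06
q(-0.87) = -11.34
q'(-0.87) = 2.42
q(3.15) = 14.53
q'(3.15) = 10.46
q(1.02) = -3.20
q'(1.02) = 6.20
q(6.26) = 56.72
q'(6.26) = 16.68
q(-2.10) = -12.80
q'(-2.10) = -0.04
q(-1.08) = -11.81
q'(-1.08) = 2.00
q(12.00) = 185.40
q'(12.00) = 28.16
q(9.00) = 109.93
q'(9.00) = 22.16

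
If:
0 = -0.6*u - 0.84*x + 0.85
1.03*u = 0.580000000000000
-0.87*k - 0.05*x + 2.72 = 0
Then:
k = 3.09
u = 0.56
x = 0.61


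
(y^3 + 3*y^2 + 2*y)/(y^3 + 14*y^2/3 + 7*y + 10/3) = 3*y/(3*y + 5)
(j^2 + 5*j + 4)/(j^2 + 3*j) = (j^2 + 5*j + 4)/(j*(j + 3))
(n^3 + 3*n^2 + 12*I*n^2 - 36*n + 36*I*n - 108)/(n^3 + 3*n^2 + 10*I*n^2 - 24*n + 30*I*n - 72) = (n + 6*I)/(n + 4*I)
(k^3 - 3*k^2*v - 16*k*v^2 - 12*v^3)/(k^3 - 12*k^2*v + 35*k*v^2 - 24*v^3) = (k^3 - 3*k^2*v - 16*k*v^2 - 12*v^3)/(k^3 - 12*k^2*v + 35*k*v^2 - 24*v^3)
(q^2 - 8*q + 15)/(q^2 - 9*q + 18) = (q - 5)/(q - 6)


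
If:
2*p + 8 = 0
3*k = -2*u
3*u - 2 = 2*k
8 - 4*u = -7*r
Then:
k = -4/13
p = -4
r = -80/91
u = 6/13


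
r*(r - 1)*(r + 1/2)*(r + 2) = r^4 + 3*r^3/2 - 3*r^2/2 - r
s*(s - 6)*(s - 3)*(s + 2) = s^4 - 7*s^3 + 36*s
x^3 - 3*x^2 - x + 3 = (x - 3)*(x - 1)*(x + 1)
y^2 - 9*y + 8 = (y - 8)*(y - 1)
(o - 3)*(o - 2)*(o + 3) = o^3 - 2*o^2 - 9*o + 18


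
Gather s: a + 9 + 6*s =a + 6*s + 9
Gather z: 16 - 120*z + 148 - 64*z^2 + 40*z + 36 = -64*z^2 - 80*z + 200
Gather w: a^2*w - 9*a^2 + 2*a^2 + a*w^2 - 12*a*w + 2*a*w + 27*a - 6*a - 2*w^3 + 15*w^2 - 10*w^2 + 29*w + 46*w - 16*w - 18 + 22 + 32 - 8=-7*a^2 + 21*a - 2*w^3 + w^2*(a + 5) + w*(a^2 - 10*a + 59) + 28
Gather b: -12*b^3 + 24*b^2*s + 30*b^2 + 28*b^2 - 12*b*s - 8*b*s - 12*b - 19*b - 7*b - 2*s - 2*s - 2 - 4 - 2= -12*b^3 + b^2*(24*s + 58) + b*(-20*s - 38) - 4*s - 8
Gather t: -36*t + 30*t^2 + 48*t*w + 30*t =30*t^2 + t*(48*w - 6)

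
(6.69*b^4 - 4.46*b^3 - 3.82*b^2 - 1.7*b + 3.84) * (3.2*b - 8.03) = 21.408*b^5 - 67.9927*b^4 + 23.5898*b^3 + 25.2346*b^2 + 25.939*b - 30.8352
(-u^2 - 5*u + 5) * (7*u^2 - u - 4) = -7*u^4 - 34*u^3 + 44*u^2 + 15*u - 20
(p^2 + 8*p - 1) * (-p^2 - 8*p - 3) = -p^4 - 16*p^3 - 66*p^2 - 16*p + 3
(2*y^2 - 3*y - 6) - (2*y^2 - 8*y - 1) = 5*y - 5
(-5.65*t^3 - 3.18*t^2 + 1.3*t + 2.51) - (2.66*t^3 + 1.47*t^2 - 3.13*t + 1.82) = -8.31*t^3 - 4.65*t^2 + 4.43*t + 0.69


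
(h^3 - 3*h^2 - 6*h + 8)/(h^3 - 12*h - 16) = (h - 1)/(h + 2)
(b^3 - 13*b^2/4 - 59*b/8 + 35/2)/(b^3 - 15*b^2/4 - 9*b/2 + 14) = (b + 5/2)/(b + 2)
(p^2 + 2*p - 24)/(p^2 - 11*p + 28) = (p + 6)/(p - 7)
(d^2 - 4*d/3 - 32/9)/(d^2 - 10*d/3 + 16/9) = (3*d + 4)/(3*d - 2)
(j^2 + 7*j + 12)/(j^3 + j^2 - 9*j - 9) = (j + 4)/(j^2 - 2*j - 3)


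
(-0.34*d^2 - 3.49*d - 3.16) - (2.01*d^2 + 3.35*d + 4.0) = -2.35*d^2 - 6.84*d - 7.16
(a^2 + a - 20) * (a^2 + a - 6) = a^4 + 2*a^3 - 25*a^2 - 26*a + 120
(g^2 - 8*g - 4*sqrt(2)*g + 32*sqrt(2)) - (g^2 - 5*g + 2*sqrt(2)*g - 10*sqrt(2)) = -6*sqrt(2)*g - 3*g + 42*sqrt(2)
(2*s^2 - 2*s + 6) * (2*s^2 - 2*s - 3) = 4*s^4 - 8*s^3 + 10*s^2 - 6*s - 18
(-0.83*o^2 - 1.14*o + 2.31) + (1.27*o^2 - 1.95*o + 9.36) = 0.44*o^2 - 3.09*o + 11.67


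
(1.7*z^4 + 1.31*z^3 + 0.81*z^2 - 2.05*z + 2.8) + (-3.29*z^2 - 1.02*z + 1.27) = 1.7*z^4 + 1.31*z^3 - 2.48*z^2 - 3.07*z + 4.07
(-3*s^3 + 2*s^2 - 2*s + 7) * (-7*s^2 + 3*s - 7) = 21*s^5 - 23*s^4 + 41*s^3 - 69*s^2 + 35*s - 49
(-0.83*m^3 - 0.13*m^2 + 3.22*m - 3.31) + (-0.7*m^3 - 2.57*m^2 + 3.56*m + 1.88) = -1.53*m^3 - 2.7*m^2 + 6.78*m - 1.43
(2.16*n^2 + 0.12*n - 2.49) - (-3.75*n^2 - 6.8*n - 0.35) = 5.91*n^2 + 6.92*n - 2.14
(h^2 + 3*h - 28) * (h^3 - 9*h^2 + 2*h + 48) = h^5 - 6*h^4 - 53*h^3 + 306*h^2 + 88*h - 1344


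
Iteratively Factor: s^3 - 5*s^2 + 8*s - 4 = (s - 1)*(s^2 - 4*s + 4) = (s - 2)*(s - 1)*(s - 2)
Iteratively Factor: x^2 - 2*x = (x)*(x - 2)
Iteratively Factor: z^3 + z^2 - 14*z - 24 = (z + 2)*(z^2 - z - 12) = (z - 4)*(z + 2)*(z + 3)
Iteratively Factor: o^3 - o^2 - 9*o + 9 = (o - 3)*(o^2 + 2*o - 3) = (o - 3)*(o - 1)*(o + 3)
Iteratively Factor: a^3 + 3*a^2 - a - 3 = (a + 3)*(a^2 - 1) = (a - 1)*(a + 3)*(a + 1)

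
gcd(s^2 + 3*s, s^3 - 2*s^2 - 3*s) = s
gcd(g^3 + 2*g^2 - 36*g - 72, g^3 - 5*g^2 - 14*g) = g + 2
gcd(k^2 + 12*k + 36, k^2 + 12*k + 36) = k^2 + 12*k + 36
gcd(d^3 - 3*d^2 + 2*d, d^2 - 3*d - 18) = 1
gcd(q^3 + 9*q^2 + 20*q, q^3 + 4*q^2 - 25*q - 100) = q^2 + 9*q + 20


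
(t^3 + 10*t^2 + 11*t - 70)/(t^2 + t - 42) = (t^2 + 3*t - 10)/(t - 6)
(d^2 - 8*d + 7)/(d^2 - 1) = (d - 7)/(d + 1)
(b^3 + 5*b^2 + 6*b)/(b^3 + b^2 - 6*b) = (b + 2)/(b - 2)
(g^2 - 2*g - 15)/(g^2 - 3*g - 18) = (g - 5)/(g - 6)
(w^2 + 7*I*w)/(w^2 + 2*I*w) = (w + 7*I)/(w + 2*I)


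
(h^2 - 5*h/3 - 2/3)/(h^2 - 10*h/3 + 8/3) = (3*h + 1)/(3*h - 4)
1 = 1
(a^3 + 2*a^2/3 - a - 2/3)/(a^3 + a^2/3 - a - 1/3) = (3*a + 2)/(3*a + 1)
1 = 1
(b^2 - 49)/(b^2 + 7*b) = (b - 7)/b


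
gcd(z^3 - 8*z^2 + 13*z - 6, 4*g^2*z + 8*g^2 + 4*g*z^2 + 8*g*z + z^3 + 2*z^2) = 1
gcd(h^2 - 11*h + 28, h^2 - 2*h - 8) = h - 4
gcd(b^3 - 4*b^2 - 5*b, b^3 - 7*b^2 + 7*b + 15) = b^2 - 4*b - 5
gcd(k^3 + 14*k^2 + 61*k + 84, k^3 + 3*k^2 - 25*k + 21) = k + 7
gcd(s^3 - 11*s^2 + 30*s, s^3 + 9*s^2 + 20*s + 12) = 1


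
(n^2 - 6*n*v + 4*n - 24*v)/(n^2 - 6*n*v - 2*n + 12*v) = (n + 4)/(n - 2)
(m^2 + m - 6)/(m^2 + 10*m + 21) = (m - 2)/(m + 7)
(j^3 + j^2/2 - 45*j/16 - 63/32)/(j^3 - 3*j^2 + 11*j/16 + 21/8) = (j + 3/2)/(j - 2)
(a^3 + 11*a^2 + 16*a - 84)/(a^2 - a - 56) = (a^2 + 4*a - 12)/(a - 8)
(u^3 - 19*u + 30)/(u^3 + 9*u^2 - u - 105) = (u - 2)/(u + 7)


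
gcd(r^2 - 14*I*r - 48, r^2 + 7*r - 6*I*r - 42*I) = r - 6*I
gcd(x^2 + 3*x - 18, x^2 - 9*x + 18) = x - 3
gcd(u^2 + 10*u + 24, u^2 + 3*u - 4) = u + 4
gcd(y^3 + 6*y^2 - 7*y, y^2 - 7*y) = y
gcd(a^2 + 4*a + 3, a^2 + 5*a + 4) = a + 1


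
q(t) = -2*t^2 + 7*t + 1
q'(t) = 7 - 4*t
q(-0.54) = -3.36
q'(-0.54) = 9.16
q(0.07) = 1.48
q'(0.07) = 6.72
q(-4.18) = -63.20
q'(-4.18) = 23.72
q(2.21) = 6.70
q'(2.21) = -1.84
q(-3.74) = -53.16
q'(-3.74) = 21.96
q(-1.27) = -11.12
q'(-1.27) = 12.08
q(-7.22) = -153.80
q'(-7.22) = 35.88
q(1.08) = 6.23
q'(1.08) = 2.68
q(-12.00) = -371.00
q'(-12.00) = 55.00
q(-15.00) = -554.00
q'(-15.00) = 67.00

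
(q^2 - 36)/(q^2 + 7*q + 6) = (q - 6)/(q + 1)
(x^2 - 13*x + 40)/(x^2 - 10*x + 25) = (x - 8)/(x - 5)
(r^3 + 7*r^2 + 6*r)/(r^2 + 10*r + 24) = r*(r + 1)/(r + 4)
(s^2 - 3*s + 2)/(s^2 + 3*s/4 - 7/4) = 4*(s - 2)/(4*s + 7)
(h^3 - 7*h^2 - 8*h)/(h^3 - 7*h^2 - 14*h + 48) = h*(h + 1)/(h^2 + h - 6)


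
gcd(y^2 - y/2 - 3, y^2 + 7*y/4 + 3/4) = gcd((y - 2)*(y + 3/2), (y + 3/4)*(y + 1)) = 1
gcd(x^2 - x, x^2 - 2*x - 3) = 1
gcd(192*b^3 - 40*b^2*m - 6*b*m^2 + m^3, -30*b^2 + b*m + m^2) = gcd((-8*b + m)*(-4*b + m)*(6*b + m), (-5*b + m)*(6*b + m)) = 6*b + m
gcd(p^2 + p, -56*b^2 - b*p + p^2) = 1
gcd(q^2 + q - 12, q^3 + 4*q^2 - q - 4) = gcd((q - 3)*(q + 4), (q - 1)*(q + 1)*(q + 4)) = q + 4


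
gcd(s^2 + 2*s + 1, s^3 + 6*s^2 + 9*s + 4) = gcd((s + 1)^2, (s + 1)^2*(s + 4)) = s^2 + 2*s + 1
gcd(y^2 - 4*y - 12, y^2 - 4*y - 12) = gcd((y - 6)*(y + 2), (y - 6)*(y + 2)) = y^2 - 4*y - 12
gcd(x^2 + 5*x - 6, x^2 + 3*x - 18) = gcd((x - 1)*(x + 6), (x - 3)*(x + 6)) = x + 6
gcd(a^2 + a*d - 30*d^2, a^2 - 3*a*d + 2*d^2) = 1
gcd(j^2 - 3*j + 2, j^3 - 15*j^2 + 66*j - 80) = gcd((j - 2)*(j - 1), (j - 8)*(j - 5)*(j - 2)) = j - 2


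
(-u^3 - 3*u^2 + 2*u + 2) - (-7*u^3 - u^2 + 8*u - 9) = 6*u^3 - 2*u^2 - 6*u + 11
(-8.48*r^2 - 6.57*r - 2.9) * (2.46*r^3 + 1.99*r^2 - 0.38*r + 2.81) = -20.8608*r^5 - 33.0374*r^4 - 16.9859*r^3 - 27.1032*r^2 - 17.3597*r - 8.149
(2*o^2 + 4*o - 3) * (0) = 0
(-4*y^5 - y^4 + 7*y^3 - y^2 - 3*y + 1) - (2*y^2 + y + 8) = -4*y^5 - y^4 + 7*y^3 - 3*y^2 - 4*y - 7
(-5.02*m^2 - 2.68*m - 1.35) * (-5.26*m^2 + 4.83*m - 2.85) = 26.4052*m^4 - 10.1498*m^3 + 8.4636*m^2 + 1.1175*m + 3.8475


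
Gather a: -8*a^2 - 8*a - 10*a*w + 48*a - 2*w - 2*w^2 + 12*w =-8*a^2 + a*(40 - 10*w) - 2*w^2 + 10*w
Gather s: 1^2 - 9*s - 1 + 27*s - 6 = 18*s - 6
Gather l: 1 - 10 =-9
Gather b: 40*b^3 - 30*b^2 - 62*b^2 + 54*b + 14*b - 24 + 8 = 40*b^3 - 92*b^2 + 68*b - 16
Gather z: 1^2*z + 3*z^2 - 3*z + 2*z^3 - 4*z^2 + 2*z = 2*z^3 - z^2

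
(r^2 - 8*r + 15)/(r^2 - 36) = (r^2 - 8*r + 15)/(r^2 - 36)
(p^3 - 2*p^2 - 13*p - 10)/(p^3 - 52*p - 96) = (p^2 - 4*p - 5)/(p^2 - 2*p - 48)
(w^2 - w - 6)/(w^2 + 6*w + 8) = (w - 3)/(w + 4)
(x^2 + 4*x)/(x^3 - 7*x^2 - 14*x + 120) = x/(x^2 - 11*x + 30)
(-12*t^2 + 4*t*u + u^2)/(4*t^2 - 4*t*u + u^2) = (-6*t - u)/(2*t - u)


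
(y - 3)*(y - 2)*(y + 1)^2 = y^4 - 3*y^3 - 3*y^2 + 7*y + 6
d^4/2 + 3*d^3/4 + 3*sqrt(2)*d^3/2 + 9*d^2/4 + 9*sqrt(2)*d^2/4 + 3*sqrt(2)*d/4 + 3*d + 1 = (d/2 + sqrt(2))*(d + 1/2)*(d + 1)*(d + sqrt(2))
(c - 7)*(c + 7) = c^2 - 49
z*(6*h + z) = 6*h*z + z^2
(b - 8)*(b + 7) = b^2 - b - 56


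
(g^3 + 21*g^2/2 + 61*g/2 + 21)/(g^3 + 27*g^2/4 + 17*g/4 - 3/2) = 2*(2*g + 7)/(4*g - 1)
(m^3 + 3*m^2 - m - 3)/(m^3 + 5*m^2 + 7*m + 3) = (m - 1)/(m + 1)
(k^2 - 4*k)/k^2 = (k - 4)/k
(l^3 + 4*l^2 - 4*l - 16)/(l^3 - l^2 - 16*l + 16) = (l^2 - 4)/(l^2 - 5*l + 4)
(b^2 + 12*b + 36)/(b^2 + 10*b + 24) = (b + 6)/(b + 4)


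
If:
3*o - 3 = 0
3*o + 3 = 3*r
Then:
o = 1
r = 2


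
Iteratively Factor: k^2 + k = (k + 1)*(k)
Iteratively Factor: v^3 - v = (v - 1)*(v^2 + v) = (v - 1)*(v + 1)*(v)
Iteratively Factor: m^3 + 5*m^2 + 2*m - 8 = (m + 4)*(m^2 + m - 2) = (m + 2)*(m + 4)*(m - 1)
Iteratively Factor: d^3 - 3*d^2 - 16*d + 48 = (d - 4)*(d^2 + d - 12) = (d - 4)*(d - 3)*(d + 4)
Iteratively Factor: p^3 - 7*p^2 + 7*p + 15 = (p - 5)*(p^2 - 2*p - 3) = (p - 5)*(p + 1)*(p - 3)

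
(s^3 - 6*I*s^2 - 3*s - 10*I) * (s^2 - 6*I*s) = s^5 - 12*I*s^4 - 39*s^3 + 8*I*s^2 - 60*s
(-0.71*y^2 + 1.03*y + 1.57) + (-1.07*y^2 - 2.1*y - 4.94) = -1.78*y^2 - 1.07*y - 3.37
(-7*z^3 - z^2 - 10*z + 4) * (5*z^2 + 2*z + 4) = -35*z^5 - 19*z^4 - 80*z^3 - 4*z^2 - 32*z + 16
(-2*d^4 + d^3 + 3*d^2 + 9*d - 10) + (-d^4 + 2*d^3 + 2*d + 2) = -3*d^4 + 3*d^3 + 3*d^2 + 11*d - 8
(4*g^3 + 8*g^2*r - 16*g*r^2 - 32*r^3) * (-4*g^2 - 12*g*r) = -16*g^5 - 80*g^4*r - 32*g^3*r^2 + 320*g^2*r^3 + 384*g*r^4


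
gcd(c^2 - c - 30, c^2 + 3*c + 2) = 1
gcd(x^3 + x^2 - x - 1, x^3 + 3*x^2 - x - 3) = x^2 - 1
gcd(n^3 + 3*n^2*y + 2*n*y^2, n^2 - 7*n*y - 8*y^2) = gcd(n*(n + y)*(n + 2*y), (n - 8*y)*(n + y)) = n + y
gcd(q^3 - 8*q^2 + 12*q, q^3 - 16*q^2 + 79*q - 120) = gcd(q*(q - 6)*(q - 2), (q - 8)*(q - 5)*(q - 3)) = 1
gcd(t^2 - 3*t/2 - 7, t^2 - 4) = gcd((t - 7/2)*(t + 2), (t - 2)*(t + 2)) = t + 2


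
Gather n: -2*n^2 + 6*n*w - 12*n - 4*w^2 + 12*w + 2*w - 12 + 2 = -2*n^2 + n*(6*w - 12) - 4*w^2 + 14*w - 10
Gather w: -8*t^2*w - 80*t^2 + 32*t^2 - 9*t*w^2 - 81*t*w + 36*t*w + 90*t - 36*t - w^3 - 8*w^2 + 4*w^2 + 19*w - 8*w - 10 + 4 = -48*t^2 + 54*t - w^3 + w^2*(-9*t - 4) + w*(-8*t^2 - 45*t + 11) - 6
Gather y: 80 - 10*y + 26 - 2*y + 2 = 108 - 12*y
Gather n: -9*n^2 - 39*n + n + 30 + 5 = -9*n^2 - 38*n + 35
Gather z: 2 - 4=-2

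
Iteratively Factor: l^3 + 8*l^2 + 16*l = (l)*(l^2 + 8*l + 16) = l*(l + 4)*(l + 4)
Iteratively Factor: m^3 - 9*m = (m - 3)*(m^2 + 3*m) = (m - 3)*(m + 3)*(m)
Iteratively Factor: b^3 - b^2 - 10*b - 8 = (b - 4)*(b^2 + 3*b + 2) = (b - 4)*(b + 1)*(b + 2)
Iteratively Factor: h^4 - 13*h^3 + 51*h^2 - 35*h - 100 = (h - 5)*(h^3 - 8*h^2 + 11*h + 20) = (h - 5)*(h - 4)*(h^2 - 4*h - 5) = (h - 5)*(h - 4)*(h + 1)*(h - 5)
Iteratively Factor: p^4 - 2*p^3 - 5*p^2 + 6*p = (p - 3)*(p^3 + p^2 - 2*p) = p*(p - 3)*(p^2 + p - 2) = p*(p - 3)*(p + 2)*(p - 1)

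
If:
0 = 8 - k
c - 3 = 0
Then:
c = 3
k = 8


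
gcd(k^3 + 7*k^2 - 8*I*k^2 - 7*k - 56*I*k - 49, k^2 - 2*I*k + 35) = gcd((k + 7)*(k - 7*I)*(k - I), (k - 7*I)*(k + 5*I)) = k - 7*I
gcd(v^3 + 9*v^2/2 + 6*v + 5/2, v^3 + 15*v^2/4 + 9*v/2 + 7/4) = v^2 + 2*v + 1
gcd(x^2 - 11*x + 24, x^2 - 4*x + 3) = x - 3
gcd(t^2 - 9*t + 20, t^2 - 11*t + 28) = t - 4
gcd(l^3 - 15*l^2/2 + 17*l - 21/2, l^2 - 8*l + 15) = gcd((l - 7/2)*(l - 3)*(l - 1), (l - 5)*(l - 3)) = l - 3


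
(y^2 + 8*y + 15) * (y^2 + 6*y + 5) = y^4 + 14*y^3 + 68*y^2 + 130*y + 75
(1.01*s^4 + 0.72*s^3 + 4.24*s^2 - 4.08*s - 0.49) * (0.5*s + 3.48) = 0.505*s^5 + 3.8748*s^4 + 4.6256*s^3 + 12.7152*s^2 - 14.4434*s - 1.7052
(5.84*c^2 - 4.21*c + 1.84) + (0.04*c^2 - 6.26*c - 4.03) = 5.88*c^2 - 10.47*c - 2.19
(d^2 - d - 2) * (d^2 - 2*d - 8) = d^4 - 3*d^3 - 8*d^2 + 12*d + 16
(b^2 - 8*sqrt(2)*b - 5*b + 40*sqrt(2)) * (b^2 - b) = b^4 - 8*sqrt(2)*b^3 - 6*b^3 + 5*b^2 + 48*sqrt(2)*b^2 - 40*sqrt(2)*b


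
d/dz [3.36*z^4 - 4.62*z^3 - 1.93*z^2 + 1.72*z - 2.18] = 13.44*z^3 - 13.86*z^2 - 3.86*z + 1.72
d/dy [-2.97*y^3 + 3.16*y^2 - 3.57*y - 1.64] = -8.91*y^2 + 6.32*y - 3.57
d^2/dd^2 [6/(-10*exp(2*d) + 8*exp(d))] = 12*((5*exp(d) - 4)*(5*exp(d) - 1) - 2*(5*exp(d) - 2)^2)*exp(-d)/(5*exp(d) - 4)^3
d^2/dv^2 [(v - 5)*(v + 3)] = 2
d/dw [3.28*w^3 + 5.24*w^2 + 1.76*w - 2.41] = 9.84*w^2 + 10.48*w + 1.76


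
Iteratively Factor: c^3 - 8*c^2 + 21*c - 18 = (c - 2)*(c^2 - 6*c + 9) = (c - 3)*(c - 2)*(c - 3)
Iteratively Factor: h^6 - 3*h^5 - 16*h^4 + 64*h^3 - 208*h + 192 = (h + 4)*(h^5 - 7*h^4 + 12*h^3 + 16*h^2 - 64*h + 48) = (h - 3)*(h + 4)*(h^4 - 4*h^3 + 16*h - 16) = (h - 3)*(h + 2)*(h + 4)*(h^3 - 6*h^2 + 12*h - 8) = (h - 3)*(h - 2)*(h + 2)*(h + 4)*(h^2 - 4*h + 4) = (h - 3)*(h - 2)^2*(h + 2)*(h + 4)*(h - 2)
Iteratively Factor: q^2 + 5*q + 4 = (q + 1)*(q + 4)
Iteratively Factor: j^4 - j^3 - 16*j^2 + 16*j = (j - 4)*(j^3 + 3*j^2 - 4*j) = (j - 4)*(j - 1)*(j^2 + 4*j) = j*(j - 4)*(j - 1)*(j + 4)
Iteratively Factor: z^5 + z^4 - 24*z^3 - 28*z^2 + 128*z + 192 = (z - 3)*(z^4 + 4*z^3 - 12*z^2 - 64*z - 64) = (z - 3)*(z + 4)*(z^3 - 12*z - 16) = (z - 3)*(z + 2)*(z + 4)*(z^2 - 2*z - 8) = (z - 3)*(z + 2)^2*(z + 4)*(z - 4)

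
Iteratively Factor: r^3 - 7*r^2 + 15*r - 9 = (r - 3)*(r^2 - 4*r + 3) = (r - 3)*(r - 1)*(r - 3)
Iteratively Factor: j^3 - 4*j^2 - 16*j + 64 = (j - 4)*(j^2 - 16) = (j - 4)^2*(j + 4)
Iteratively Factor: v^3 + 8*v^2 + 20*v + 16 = (v + 4)*(v^2 + 4*v + 4) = (v + 2)*(v + 4)*(v + 2)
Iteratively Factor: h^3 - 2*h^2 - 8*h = (h - 4)*(h^2 + 2*h) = h*(h - 4)*(h + 2)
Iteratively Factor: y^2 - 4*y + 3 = (y - 1)*(y - 3)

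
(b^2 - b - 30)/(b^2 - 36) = (b + 5)/(b + 6)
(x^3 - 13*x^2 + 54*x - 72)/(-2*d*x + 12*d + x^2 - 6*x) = (x^2 - 7*x + 12)/(-2*d + x)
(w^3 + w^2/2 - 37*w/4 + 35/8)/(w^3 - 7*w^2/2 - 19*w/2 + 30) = (w^2 + 3*w - 7/4)/(w^2 - w - 12)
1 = 1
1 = 1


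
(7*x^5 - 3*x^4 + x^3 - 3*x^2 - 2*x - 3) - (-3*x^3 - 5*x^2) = 7*x^5 - 3*x^4 + 4*x^3 + 2*x^2 - 2*x - 3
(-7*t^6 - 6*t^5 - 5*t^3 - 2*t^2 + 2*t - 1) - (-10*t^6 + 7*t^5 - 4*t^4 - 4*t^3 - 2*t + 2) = 3*t^6 - 13*t^5 + 4*t^4 - t^3 - 2*t^2 + 4*t - 3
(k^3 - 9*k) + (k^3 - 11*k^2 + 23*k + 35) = 2*k^3 - 11*k^2 + 14*k + 35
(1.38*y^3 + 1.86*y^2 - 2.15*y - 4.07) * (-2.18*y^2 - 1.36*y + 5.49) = -3.0084*y^5 - 5.9316*y^4 + 9.7336*y^3 + 22.008*y^2 - 6.2683*y - 22.3443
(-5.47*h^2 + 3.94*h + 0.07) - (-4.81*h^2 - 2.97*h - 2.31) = -0.66*h^2 + 6.91*h + 2.38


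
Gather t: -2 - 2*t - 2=-2*t - 4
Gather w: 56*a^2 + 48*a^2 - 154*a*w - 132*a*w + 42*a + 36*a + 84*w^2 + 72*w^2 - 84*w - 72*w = 104*a^2 + 78*a + 156*w^2 + w*(-286*a - 156)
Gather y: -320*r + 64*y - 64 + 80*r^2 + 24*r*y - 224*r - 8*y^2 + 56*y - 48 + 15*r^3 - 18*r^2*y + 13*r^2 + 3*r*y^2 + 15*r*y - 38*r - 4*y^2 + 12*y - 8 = 15*r^3 + 93*r^2 - 582*r + y^2*(3*r - 12) + y*(-18*r^2 + 39*r + 132) - 120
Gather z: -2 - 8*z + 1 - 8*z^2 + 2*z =-8*z^2 - 6*z - 1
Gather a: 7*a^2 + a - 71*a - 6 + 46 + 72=7*a^2 - 70*a + 112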